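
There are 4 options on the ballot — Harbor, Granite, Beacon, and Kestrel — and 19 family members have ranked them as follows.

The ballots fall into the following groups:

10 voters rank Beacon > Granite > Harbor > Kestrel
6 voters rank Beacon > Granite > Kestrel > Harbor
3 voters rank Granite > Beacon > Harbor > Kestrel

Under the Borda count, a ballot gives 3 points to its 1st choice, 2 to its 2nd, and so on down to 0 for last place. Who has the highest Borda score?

Borda scores:
  Harbor: 10·1 + 6·0 + 3·1 = 13
  Granite: 10·2 + 6·2 + 3·3 = 41
  Beacon: 10·3 + 6·3 + 3·2 = 54
  Kestrel: 10·0 + 6·1 + 3·0 = 6
Beacon has the highest total.

Beacon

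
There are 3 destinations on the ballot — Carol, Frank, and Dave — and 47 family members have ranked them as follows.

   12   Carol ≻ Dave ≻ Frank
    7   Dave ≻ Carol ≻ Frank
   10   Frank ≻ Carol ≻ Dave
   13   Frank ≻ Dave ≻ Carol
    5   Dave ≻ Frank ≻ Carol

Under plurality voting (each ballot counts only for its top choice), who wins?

Frank

First-place vote totals:
  Carol: 12
  Frank: 23
  Dave: 12
Frank has the most first-place votes.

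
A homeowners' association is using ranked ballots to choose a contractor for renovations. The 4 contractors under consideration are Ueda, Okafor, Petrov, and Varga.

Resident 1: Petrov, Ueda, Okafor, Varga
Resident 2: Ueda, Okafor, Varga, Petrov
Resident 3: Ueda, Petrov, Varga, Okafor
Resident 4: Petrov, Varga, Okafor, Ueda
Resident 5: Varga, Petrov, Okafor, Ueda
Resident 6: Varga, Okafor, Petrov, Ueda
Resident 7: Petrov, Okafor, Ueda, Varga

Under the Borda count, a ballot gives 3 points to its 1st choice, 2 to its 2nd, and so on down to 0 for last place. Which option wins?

Petrov

Borda scores:
  Ueda: 2 + 3 + 3 + 0 + 0 + 0 + 1 = 9
  Okafor: 1 + 2 + 0 + 1 + 1 + 2 + 2 = 9
  Petrov: 3 + 0 + 2 + 3 + 2 + 1 + 3 = 14
  Varga: 0 + 1 + 1 + 2 + 3 + 3 + 0 = 10
Petrov has the highest total.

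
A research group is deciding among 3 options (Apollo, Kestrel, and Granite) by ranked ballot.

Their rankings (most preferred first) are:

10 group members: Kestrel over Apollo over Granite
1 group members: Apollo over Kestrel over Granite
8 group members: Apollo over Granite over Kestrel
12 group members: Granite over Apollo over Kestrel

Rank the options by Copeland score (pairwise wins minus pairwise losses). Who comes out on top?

Apollo

Pairwise results:
  Apollo vs Kestrel: Apollo wins 21–10.
  Apollo vs Granite: Apollo wins 19–12.
  Kestrel vs Granite: Granite wins 20–11.
Copeland scores (wins − losses):
  Apollo: 2 − 0 = 2
  Kestrel: 0 − 2 = -2
  Granite: 1 − 1 = 0
Apollo has the best Copeland score.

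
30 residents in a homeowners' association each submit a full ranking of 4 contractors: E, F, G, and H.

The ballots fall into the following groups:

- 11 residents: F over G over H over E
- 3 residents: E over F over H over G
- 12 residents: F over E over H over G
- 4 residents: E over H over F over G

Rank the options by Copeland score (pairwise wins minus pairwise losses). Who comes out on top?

F

Pairwise results:
  E vs F: F wins 23–7.
  E vs G: E wins 19–11.
  E vs H: E wins 19–11.
  F vs G: F wins 30–0.
  F vs H: F wins 26–4.
  G vs H: H wins 19–11.
Copeland scores (wins − losses):
  E: 2 − 1 = 1
  F: 3 − 0 = 3
  G: 0 − 3 = -3
  H: 1 − 2 = -1
F has the best Copeland score.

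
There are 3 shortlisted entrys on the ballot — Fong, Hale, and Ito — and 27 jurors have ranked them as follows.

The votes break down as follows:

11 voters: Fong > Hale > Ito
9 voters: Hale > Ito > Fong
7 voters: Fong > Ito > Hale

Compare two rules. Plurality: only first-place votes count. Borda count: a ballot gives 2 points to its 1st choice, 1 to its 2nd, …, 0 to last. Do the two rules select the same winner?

Plurality first-place counts: Fong 18, Hale 9, Ito 0 → Fong.
Borda totals: Fong 36, Hale 29, Ito 16 → Fong.
The two rules agree on Fong.

Yes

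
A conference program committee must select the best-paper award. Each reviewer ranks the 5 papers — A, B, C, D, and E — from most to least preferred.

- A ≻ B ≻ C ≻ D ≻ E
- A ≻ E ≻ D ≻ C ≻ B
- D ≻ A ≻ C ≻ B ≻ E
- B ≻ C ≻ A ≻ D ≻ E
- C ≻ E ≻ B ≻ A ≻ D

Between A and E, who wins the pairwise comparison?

Ballots ranking A above E: 4.
Ballots ranking E above A: 1.
A wins the head-to-head, 4–1.

A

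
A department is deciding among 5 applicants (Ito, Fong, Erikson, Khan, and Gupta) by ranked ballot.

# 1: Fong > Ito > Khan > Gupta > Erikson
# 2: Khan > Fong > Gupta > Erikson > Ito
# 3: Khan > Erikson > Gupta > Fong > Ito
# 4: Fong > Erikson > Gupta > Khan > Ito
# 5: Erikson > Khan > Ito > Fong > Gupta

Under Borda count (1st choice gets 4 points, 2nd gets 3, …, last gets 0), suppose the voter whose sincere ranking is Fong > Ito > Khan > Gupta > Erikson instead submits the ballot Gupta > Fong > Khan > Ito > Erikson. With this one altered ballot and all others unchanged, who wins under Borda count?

Borda totals with the altered ballot: Ito 3, Fong 12, Erikson 11, Khan 14, Gupta 10.
The winner is unchanged: still Khan.

Khan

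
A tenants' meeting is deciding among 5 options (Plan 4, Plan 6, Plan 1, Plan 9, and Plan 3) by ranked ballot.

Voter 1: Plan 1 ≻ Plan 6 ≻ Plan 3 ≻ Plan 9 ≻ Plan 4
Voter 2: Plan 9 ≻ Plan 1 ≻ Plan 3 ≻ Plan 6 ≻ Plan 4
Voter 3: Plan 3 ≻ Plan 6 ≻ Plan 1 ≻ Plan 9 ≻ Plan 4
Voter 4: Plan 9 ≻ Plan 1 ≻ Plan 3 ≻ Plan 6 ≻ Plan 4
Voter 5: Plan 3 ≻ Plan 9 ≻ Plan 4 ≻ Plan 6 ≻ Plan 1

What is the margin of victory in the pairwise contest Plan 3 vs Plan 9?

Ballots ranking Plan 3 above Plan 9: 3.
Ballots ranking Plan 9 above Plan 3: 2.
Plan 3 wins 3–2, a margin of 1.

1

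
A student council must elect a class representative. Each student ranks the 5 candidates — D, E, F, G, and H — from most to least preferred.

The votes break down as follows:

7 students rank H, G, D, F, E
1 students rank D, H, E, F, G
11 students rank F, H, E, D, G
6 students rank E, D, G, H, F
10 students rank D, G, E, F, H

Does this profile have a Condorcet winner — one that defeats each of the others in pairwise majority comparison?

No

Head-to-head results (35 voters total):
D vs E: D wins 18–17.
D vs F: D wins 24–11.
D vs G: D wins 28–7.
D vs H: H wins 18–17.
E vs F: F wins 18–17.
E vs G: E wins 18–17.
E vs H: H wins 19–16.
F vs G: G wins 23–12.
F vs H: F wins 21–14.
G vs H: H wins 19–16.
No candidate beats all others: D beats F beats H beats D, a majority cycle.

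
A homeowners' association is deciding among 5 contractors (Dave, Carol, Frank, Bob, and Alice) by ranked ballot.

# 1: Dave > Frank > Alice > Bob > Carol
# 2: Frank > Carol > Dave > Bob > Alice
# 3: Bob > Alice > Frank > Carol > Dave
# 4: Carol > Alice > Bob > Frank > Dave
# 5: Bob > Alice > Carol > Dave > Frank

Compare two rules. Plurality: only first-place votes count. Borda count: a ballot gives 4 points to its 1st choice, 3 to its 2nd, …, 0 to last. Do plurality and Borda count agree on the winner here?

Plurality first-place counts: Dave 1, Carol 1, Frank 1, Bob 2, Alice 0 → Bob.
Borda totals: Dave 7, Carol 10, Frank 10, Bob 12, Alice 11 → Bob.
The two rules agree on Bob.

Yes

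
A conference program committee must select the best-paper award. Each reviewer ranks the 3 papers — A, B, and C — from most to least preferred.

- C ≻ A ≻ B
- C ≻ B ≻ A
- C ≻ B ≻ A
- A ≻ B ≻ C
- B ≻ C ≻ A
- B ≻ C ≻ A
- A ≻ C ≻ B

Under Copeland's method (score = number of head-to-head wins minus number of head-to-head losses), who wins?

C

Pairwise results:
  A vs B: B wins 4–3.
  A vs C: C wins 5–2.
  B vs C: C wins 4–3.
Copeland scores (wins − losses):
  A: 0 − 2 = -2
  B: 1 − 1 = 0
  C: 2 − 0 = 2
C has the best Copeland score.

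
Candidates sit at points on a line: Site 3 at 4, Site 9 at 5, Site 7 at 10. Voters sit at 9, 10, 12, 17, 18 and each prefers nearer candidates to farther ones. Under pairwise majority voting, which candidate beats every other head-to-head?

Site 7

With single-peaked preferences on a line, the Condorcet winner is the candidate closest to the median voter.
The median voter (position 12) is closest to Site 7 at 10.
Check: Site 7 vs Site 3 — voters closer to Site 7: 5 of 5.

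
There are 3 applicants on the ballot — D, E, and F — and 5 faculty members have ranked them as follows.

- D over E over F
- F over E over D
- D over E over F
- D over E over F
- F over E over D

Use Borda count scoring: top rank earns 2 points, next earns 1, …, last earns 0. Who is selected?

Borda scores:
  D: 2 + 0 + 2 + 2 + 0 = 6
  E: 1 + 1 + 1 + 1 + 1 = 5
  F: 0 + 2 + 0 + 0 + 2 = 4
D has the highest total.

D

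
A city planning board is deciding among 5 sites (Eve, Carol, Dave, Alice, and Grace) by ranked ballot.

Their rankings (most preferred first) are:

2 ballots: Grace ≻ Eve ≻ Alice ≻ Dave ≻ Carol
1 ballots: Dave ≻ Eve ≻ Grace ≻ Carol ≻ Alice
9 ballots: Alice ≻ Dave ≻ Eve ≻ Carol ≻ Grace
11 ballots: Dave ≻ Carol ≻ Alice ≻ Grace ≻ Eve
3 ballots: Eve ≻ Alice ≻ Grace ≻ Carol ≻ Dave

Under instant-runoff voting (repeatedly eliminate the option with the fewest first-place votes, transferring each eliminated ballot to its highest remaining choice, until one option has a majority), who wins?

Round 1: Dave 12, Alice 9, Eve 3, Grace 2, Carol 0. Carol has the fewest and is eliminated.
Round 2: Dave 12, Alice 9, Eve 3, Grace 2. Grace has the fewest and is eliminated.
Round 3: Dave 12, Alice 9, Eve 5. Eve has the fewest and is eliminated.
Round 4: Alice 14, Dave 12. Alice has a majority.

Alice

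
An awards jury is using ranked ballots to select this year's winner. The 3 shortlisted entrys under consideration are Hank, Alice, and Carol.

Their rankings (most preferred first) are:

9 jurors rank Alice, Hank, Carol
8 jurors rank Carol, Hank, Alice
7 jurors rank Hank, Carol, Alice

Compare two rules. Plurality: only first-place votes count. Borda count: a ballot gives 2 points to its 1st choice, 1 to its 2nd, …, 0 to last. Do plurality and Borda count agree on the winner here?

No

Plurality first-place counts: Hank 7, Alice 9, Carol 8 → Alice.
Borda totals: Hank 31, Alice 18, Carol 23 → Hank.
The two rules disagree: plurality picks Alice, Borda picks Hank.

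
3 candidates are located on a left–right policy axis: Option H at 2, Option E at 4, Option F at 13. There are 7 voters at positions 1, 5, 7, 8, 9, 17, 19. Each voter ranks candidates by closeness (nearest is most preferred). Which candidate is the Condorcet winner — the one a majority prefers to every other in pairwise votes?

Option E

With single-peaked preferences on a line, the Condorcet winner is the candidate closest to the median voter.
The median voter (position 8) is closest to Option E at 4.
Check: Option E vs Option H — voters closer to Option E: 6 of 7.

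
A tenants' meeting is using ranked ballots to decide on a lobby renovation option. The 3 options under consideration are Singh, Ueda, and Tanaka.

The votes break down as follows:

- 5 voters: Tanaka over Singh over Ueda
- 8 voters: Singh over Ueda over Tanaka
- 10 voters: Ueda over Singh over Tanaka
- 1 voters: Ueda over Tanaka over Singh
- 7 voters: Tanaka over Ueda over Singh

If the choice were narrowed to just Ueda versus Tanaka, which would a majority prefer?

Ueda

Ballots ranking Ueda above Tanaka: 8+10+1 = 19.
Ballots ranking Tanaka above Ueda: 5+7 = 12.
Ueda wins the head-to-head, 19–12.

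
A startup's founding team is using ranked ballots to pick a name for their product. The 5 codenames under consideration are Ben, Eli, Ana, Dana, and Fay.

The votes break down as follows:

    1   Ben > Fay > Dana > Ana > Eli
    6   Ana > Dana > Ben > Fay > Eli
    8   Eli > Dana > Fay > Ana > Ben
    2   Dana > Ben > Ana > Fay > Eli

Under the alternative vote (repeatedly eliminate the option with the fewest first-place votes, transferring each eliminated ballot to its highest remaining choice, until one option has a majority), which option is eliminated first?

Round 1: Eli 8, Ana 6, Dana 2, Ben 1, Fay 0. Fay has the fewest and is eliminated.
Round 2: Eli 8, Ana 6, Dana 2, Ben 1. Ben has the fewest and is eliminated.
Round 3: Eli 8, Ana 6, Dana 3. Dana has the fewest and is eliminated.
Round 4: Ana 9, Eli 8. Ana has a majority.

Fay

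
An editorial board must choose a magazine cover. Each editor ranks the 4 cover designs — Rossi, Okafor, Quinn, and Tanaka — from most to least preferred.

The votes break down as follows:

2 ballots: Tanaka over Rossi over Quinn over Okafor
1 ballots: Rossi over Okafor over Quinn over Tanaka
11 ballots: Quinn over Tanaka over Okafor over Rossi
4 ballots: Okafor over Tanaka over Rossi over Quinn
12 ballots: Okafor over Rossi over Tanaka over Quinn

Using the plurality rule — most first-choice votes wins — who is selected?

First-place vote totals:
  Rossi: 1
  Okafor: 16
  Quinn: 11
  Tanaka: 2
Okafor has the most first-place votes.

Okafor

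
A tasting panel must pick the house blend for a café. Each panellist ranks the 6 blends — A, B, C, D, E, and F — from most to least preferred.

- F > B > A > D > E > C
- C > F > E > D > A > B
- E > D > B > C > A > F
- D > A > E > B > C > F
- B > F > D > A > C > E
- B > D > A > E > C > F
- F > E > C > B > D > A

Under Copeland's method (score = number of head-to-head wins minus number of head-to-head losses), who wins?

B

Pairwise results:
  A vs B: B wins 5–2.
  A vs C: A wins 4–3.
  A vs D: D wins 6–1.
  A vs E: A wins 4–3.
  A vs F: F wins 4–3.
  B vs C: B wins 5–2.
  B vs D: B wins 4–3.
  B vs E: E wins 4–3.
  B vs F: B wins 4–3.
  C vs D: D wins 5–2.
  C vs E: E wins 5–2.
  C vs F: C wins 4–3.
  D vs E: D wins 4–3.
  D vs F: F wins 4–3.
  E vs F: F wins 4–3.
Copeland scores (wins − losses):
  A: 2 − 3 = -1
  B: 4 − 1 = 3
  C: 1 − 4 = -3
  D: 3 − 2 = 1
  E: 2 − 3 = -1
  F: 3 − 2 = 1
B has the best Copeland score.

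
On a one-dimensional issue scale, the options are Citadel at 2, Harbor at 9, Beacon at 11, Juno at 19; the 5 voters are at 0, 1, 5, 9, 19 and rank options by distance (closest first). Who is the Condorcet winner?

With single-peaked preferences on a line, the Condorcet winner is the candidate closest to the median voter.
The median voter (position 5) is closest to Citadel at 2.
Check: Citadel vs Beacon — voters closer to Citadel: 3 of 5.

Citadel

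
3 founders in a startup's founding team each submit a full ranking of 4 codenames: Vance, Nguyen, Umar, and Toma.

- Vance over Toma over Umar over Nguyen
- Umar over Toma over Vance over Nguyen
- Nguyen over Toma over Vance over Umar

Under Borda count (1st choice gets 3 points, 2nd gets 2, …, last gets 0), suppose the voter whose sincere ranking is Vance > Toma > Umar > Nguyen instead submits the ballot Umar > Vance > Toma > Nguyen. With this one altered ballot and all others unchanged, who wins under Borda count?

Umar

Borda totals with the altered ballot: Vance 4, Nguyen 3, Umar 6, Toma 5.
The switch changes the winner from Toma to Umar.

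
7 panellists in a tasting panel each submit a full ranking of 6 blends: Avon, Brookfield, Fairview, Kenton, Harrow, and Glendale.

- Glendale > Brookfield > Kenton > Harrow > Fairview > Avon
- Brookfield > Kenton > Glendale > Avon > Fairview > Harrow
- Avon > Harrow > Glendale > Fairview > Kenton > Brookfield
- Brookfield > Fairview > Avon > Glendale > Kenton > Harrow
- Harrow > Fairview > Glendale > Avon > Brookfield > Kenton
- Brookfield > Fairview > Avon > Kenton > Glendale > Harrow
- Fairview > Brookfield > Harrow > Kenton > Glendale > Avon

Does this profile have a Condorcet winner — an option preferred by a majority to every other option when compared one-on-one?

Head-to-head results (7 voters total):
Avon vs Brookfield: Brookfield wins 5–2.
Avon vs Fairview: Fairview wins 5–2.
Avon vs Kenton: Avon wins 4–3.
Avon vs Harrow: Avon wins 4–3.
Avon vs Glendale: Glendale wins 4–3.
Brookfield vs Fairview: Brookfield wins 4–3.
Brookfield vs Kenton: Brookfield wins 6–1.
Brookfield vs Harrow: Brookfield wins 5–2.
Brookfield vs Glendale: Brookfield wins 4–3.
Fairview vs Kenton: Fairview wins 5–2.
Fairview vs Harrow: Fairview wins 4–3.
Fairview vs Glendale: Fairview wins 4–3.
Kenton vs Harrow: Kenton wins 4–3.
Kenton vs Glendale: Glendale wins 4–3.
Harrow vs Glendale: Glendale wins 4–3.
Brookfield beats each rival — Avon (5–2), Fairview (4–3), Kenton (6–1), Harrow (5–2), Glendale (4–3) — so Brookfield is the Condorcet winner.

Yes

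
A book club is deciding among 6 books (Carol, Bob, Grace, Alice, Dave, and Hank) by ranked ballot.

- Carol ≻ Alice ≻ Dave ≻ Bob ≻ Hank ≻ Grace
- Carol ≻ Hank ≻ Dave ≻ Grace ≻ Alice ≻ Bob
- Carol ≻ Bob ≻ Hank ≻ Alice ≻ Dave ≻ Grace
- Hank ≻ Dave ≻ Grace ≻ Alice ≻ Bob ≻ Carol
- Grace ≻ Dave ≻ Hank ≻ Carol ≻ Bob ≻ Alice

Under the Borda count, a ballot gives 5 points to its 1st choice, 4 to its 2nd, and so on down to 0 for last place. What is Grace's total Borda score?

10

Borda scores:
  Carol: 5 + 5 + 5 + 0 + 2 = 17
  Bob: 2 + 0 + 4 + 1 + 1 = 8
  Grace: 0 + 2 + 0 + 3 + 5 = 10
  Alice: 4 + 1 + 2 + 2 + 0 = 9
  Dave: 3 + 3 + 1 + 4 + 4 = 15
  Hank: 1 + 4 + 3 + 5 + 3 = 16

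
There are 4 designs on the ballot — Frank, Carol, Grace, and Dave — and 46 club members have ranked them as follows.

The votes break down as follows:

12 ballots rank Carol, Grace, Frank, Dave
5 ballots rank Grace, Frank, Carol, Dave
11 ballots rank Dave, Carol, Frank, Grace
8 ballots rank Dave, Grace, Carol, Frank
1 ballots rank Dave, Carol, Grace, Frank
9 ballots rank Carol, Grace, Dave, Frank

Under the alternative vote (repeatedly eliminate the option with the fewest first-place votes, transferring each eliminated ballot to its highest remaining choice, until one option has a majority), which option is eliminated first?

Round 1: Carol 21, Dave 20, Grace 5, Frank 0. Frank has the fewest and is eliminated.
Round 2: Carol 21, Dave 20, Grace 5. Grace has the fewest and is eliminated.
Round 3: Carol 26, Dave 20. Carol has a majority.

Frank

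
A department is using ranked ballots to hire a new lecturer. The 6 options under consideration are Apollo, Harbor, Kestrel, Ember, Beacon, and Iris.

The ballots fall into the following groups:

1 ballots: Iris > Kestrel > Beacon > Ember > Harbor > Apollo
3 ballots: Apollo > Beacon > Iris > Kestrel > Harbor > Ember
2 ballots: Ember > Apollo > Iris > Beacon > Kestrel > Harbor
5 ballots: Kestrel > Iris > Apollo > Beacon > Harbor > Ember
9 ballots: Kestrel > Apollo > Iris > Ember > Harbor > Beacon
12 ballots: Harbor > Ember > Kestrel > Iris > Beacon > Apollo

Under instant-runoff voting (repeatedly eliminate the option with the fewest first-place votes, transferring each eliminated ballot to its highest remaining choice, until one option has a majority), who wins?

Round 1: Kestrel 14, Harbor 12, Apollo 3, Ember 2, Iris 1, Beacon 0. Beacon has the fewest and is eliminated.
Round 2: Kestrel 14, Harbor 12, Apollo 3, Ember 2, Iris 1. Iris has the fewest and is eliminated.
Round 3: Kestrel 15, Harbor 12, Apollo 3, Ember 2. Ember has the fewest and is eliminated.
Round 4: Kestrel 15, Harbor 12, Apollo 5. Apollo has the fewest and is eliminated.
Round 5: Kestrel 20, Harbor 12. Kestrel has a majority.

Kestrel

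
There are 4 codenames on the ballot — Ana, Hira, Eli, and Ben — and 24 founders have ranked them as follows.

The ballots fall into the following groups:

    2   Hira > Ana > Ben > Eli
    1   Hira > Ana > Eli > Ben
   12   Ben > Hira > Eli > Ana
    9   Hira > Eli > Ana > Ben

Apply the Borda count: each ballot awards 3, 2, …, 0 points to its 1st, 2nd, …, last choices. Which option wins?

Hira

Borda scores:
  Ana: 2·2 + 2 + 12·0 + 9·1 = 15
  Hira: 2·3 + 3 + 12·2 + 9·3 = 60
  Eli: 2·0 + 1 + 12·1 + 9·2 = 31
  Ben: 2·1 + 0 + 12·3 + 9·0 = 38
Hira has the highest total.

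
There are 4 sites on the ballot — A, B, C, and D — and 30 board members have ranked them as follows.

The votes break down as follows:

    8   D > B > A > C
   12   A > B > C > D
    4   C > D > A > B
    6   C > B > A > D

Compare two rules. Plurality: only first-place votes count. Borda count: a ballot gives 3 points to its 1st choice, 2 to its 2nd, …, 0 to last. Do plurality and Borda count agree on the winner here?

Plurality first-place counts: A 12, B 0, C 10, D 8 → A.
Borda totals: A 54, B 52, C 42, D 32 → A.
The two rules agree on A.

Yes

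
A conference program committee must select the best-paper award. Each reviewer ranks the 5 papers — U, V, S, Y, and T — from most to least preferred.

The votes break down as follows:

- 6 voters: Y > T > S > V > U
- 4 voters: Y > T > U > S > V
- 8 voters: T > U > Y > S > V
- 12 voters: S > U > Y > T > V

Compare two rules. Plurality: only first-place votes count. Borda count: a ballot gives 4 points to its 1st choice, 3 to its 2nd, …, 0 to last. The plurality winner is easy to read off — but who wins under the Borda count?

Y

Plurality first-place counts: U 0, V 0, S 12, Y 10, T 8 → S.
Borda totals: U 68, V 6, S 72, Y 80, T 74 → Y.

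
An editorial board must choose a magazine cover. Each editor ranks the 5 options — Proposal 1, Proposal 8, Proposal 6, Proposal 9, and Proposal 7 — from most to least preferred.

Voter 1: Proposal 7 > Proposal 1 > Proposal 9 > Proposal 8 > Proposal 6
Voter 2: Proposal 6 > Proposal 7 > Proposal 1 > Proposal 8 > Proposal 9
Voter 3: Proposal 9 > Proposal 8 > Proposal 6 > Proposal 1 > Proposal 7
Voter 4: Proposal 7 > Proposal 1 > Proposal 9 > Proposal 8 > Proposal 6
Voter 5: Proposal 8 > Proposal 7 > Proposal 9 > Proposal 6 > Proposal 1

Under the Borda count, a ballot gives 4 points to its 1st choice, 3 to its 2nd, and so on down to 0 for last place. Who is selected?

Proposal 7

Borda scores:
  Proposal 1: 3 + 2 + 1 + 3 + 0 = 9
  Proposal 8: 1 + 1 + 3 + 1 + 4 = 10
  Proposal 6: 0 + 4 + 2 + 0 + 1 = 7
  Proposal 9: 2 + 0 + 4 + 2 + 2 = 10
  Proposal 7: 4 + 3 + 0 + 4 + 3 = 14
Proposal 7 has the highest total.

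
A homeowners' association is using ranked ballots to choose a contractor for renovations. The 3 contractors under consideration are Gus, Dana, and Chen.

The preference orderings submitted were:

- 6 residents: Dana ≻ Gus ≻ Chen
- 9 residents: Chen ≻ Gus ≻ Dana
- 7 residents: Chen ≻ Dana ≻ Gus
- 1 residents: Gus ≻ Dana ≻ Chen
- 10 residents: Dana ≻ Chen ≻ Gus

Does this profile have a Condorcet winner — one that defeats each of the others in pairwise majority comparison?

Yes

Head-to-head results (33 voters total):
Gus vs Dana: Dana wins 23–10.
Gus vs Chen: Chen wins 26–7.
Dana vs Chen: Dana wins 17–16.
Dana beats each rival — Gus (23–10), Chen (17–16) — so Dana is the Condorcet winner.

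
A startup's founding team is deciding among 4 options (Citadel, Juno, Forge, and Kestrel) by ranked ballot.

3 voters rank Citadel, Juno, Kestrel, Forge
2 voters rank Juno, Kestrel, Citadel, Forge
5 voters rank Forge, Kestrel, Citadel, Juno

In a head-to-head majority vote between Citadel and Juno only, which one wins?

Ballots ranking Citadel above Juno: 3+5 = 8.
Ballots ranking Juno above Citadel: 2.
Citadel wins the head-to-head, 8–2.

Citadel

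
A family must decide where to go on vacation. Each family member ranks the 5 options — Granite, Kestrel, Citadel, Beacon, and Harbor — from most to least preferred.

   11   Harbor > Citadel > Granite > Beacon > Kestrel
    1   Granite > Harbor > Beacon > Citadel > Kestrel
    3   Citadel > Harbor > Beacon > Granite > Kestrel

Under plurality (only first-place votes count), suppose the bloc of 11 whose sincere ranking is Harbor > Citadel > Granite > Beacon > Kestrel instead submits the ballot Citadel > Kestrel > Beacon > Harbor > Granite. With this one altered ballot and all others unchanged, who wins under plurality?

Citadel

First-place totals with the altered ballot: Granite 1, Kestrel 0, Citadel 14, Beacon 0, Harbor 0.
The switch changes the winner from Harbor to Citadel.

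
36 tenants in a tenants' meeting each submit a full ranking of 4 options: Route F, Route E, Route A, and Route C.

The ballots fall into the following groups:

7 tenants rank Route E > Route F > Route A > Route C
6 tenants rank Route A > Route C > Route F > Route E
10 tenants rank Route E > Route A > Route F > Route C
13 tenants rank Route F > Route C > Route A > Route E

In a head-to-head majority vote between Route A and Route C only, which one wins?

Ballots ranking Route A above Route C: 7+6+10 = 23.
Ballots ranking Route C above Route A: 13.
Route A wins the head-to-head, 23–13.

Route A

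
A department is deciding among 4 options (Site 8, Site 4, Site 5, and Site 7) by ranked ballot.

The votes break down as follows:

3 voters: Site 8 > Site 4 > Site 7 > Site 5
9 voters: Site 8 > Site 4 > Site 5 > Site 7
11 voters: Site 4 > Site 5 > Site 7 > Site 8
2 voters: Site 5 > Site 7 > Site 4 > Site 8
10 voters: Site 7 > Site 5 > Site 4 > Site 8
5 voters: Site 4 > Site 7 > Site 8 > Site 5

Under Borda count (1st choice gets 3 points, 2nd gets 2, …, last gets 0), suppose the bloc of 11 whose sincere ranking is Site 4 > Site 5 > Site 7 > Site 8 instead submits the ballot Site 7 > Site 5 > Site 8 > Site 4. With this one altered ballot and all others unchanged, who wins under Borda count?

Borda totals with the altered ballot: Site 8 52, Site 4 51, Site 5 57, Site 7 80.
The switch changes the winner from Site 4 to Site 7.

Site 7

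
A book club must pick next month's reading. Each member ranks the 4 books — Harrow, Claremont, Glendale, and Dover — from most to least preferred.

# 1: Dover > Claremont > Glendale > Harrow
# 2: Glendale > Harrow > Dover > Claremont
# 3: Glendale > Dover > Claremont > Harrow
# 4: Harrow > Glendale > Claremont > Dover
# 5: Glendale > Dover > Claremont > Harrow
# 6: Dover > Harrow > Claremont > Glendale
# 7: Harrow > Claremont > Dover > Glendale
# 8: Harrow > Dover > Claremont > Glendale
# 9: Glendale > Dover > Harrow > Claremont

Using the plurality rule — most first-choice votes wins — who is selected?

First-place vote totals:
  Harrow: 3
  Claremont: 0
  Glendale: 4
  Dover: 2
Glendale has the most first-place votes.

Glendale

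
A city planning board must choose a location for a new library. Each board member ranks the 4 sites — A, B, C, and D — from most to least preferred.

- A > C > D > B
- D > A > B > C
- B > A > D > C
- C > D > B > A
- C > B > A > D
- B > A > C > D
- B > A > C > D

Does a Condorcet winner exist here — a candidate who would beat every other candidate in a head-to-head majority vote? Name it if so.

B

Head-to-head results (7 voters total):
A vs B: B wins 5–2.
A vs C: A wins 5–2.
A vs D: A wins 5–2.
B vs C: B wins 4–3.
B vs D: B wins 4–3.
C vs D: C wins 5–2.
B beats each rival — A (5–2), C (4–3), D (4–3) — so B is the Condorcet winner.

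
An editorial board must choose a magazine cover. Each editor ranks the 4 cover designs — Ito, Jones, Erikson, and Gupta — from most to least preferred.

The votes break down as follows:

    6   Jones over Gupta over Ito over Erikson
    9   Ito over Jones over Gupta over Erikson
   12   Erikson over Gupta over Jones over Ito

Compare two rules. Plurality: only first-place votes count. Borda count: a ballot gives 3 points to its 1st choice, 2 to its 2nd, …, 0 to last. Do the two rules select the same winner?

No

Plurality first-place counts: Ito 9, Jones 6, Erikson 12, Gupta 0 → Erikson.
Borda totals: Ito 33, Jones 48, Erikson 36, Gupta 45 → Jones.
The two rules disagree: plurality picks Erikson, Borda picks Jones.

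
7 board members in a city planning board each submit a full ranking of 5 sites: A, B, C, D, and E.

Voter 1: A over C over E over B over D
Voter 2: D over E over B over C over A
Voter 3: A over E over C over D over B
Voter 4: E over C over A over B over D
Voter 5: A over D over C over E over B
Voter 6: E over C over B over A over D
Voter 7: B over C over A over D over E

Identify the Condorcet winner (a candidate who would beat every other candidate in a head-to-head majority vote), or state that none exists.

None — there is no Condorcet winner

Head-to-head results (7 voters total):
A vs B: A wins 4–3.
A vs C: C wins 4–3.
A vs D: A wins 6–1.
A vs E: A wins 4–3.
B vs C: C wins 5–2.
B vs D: B wins 4–3.
B vs E: E wins 6–1.
C vs D: C wins 5–2.
C vs E: E wins 4–3.
D vs E: E wins 4–3.
No candidate beats all others: A beats E beats C beats A, a majority cycle.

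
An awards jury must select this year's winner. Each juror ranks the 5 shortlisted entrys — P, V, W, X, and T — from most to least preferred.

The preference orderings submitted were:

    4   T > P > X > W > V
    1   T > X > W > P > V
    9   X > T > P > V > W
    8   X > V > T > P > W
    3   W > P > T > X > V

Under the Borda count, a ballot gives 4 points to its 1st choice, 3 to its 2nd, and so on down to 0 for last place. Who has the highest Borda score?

Borda scores:
  P: 4·3 + 1 + 9·2 + 8·1 + 3·3 = 48
  V: 4·0 + 0 + 9·1 + 8·3 + 3·0 = 33
  W: 4·1 + 2 + 9·0 + 8·0 + 3·4 = 18
  X: 4·2 + 3 + 9·4 + 8·4 + 3·1 = 82
  T: 4·4 + 4 + 9·3 + 8·2 + 3·2 = 69
X has the highest total.

X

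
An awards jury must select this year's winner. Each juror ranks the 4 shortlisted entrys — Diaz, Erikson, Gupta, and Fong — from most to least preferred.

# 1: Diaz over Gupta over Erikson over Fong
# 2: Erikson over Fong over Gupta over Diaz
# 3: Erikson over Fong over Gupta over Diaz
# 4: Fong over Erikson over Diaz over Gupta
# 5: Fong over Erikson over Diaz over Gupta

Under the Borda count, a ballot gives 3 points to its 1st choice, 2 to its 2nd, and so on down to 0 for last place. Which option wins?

Borda scores:
  Diaz: 3 + 0 + 0 + 1 + 1 = 5
  Erikson: 1 + 3 + 3 + 2 + 2 = 11
  Gupta: 2 + 1 + 1 + 0 + 0 = 4
  Fong: 0 + 2 + 2 + 3 + 3 = 10
Erikson has the highest total.

Erikson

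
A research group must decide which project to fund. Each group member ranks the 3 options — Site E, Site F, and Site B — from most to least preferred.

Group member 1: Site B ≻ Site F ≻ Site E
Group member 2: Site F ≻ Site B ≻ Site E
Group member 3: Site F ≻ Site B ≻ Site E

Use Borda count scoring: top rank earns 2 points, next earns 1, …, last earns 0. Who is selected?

Site F

Borda scores:
  Site E: 0 + 0 + 0 = 0
  Site F: 1 + 2 + 2 = 5
  Site B: 2 + 1 + 1 = 4
Site F has the highest total.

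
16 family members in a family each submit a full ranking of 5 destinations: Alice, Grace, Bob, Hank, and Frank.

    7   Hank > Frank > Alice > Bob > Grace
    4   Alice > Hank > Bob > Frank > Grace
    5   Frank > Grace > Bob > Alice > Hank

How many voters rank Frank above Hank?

5

Ballots ranking Frank above Hank: 5.
Ballots ranking Hank above Frank: 7+4 = 11.
So 5 of 16 voters prefer Frank to Hank.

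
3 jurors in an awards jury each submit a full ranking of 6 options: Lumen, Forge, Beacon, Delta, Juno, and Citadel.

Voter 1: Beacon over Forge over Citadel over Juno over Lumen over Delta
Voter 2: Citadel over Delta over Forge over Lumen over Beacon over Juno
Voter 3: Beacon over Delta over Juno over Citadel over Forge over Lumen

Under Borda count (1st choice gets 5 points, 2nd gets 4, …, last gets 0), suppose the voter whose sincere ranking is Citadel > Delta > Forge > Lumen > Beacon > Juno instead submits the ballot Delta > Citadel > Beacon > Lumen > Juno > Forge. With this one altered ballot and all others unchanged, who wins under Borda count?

Borda totals with the altered ballot: Lumen 3, Forge 5, Beacon 13, Delta 9, Juno 6, Citadel 9.
The winner is unchanged: still Beacon.

Beacon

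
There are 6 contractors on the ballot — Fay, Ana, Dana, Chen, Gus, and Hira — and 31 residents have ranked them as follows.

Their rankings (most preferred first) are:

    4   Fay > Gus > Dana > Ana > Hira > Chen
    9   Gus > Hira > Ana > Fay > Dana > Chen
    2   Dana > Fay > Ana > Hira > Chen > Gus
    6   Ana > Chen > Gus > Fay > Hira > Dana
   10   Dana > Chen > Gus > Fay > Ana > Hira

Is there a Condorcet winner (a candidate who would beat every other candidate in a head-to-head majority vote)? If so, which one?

None — there is no Condorcet winner

Head-to-head results (31 voters total):
Fay vs Ana: Fay wins 16–15.
Fay vs Dana: Fay wins 19–12.
Fay vs Chen: Chen wins 16–15.
Fay vs Gus: Gus wins 25–6.
Fay vs Hira: Fay wins 22–9.
Ana vs Dana: Dana wins 16–15.
Ana vs Chen: Ana wins 21–10.
Ana vs Gus: Gus wins 23–8.
Ana vs Hira: Ana wins 22–9.
Dana vs Chen: Dana wins 25–6.
Dana vs Gus: Gus wins 19–12.
Dana vs Hira: Dana wins 16–15.
Chen vs Gus: Chen wins 18–13.
Chen vs Hira: Chen wins 16–15.
Gus vs Hira: Gus wins 29–2.
No candidate beats all others: Fay beats Ana beats Chen beats Fay, a majority cycle.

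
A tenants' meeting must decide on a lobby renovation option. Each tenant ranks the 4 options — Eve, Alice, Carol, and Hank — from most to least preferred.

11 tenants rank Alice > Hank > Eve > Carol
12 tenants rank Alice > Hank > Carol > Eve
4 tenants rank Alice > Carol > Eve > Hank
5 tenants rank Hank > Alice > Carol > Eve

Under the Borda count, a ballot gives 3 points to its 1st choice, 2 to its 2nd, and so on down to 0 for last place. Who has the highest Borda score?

Alice

Borda scores:
  Eve: 11·1 + 12·0 + 4·1 + 5·0 = 15
  Alice: 11·3 + 12·3 + 4·3 + 5·2 = 91
  Carol: 11·0 + 12·1 + 4·2 + 5·1 = 25
  Hank: 11·2 + 12·2 + 4·0 + 5·3 = 61
Alice has the highest total.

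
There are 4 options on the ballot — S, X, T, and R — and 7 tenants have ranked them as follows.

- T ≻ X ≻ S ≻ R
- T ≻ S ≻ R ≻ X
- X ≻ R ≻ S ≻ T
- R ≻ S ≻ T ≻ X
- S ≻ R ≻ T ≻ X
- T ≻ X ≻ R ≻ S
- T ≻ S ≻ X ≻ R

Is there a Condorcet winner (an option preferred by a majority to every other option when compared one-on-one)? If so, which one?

T

Head-to-head results (7 voters total):
S vs X: S wins 4–3.
S vs T: T wins 4–3.
S vs R: S wins 4–3.
X vs T: T wins 6–1.
X vs R: X wins 4–3.
T vs R: T wins 4–3.
T beats each rival — S (4–3), X (6–1), R (4–3) — so T is the Condorcet winner.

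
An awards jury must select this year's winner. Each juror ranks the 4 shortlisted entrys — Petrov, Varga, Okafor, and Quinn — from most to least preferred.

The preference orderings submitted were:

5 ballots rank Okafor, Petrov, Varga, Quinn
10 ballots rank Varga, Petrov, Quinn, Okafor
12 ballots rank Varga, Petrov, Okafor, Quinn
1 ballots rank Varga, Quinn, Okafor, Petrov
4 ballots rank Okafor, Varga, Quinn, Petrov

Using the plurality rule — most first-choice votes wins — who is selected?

Varga

First-place vote totals:
  Petrov: 0
  Varga: 23
  Okafor: 9
  Quinn: 0
Varga has the most first-place votes.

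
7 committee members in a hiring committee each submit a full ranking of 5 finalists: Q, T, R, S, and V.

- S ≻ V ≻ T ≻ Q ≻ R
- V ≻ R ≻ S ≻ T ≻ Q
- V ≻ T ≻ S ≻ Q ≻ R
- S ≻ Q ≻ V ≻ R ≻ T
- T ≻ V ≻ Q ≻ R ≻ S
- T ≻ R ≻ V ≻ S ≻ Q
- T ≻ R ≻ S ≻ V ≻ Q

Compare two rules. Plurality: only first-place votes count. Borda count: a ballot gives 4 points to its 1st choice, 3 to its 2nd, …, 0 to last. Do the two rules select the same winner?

Plurality first-place counts: Q 0, T 3, R 0, S 2, V 2 → T.
Borda totals: Q 7, T 18, R 11, S 15, V 19 → V.
The two rules disagree: plurality picks T, Borda picks V.

No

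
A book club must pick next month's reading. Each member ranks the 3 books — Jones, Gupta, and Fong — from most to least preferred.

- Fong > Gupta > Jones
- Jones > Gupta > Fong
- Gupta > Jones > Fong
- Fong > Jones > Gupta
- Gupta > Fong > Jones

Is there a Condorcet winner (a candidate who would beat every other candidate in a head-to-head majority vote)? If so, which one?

Head-to-head results (5 voters total):
Jones vs Gupta: Gupta wins 3–2.
Jones vs Fong: Fong wins 3–2.
Gupta vs Fong: Gupta wins 3–2.
Gupta beats each rival — Jones (3–2), Fong (3–2) — so Gupta is the Condorcet winner.

Gupta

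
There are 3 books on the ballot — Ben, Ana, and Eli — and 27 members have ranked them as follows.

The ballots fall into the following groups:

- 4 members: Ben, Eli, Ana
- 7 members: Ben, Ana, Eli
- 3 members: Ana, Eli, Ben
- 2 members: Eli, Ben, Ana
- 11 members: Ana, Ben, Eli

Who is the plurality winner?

Ana

First-place vote totals:
  Ben: 11
  Ana: 14
  Eli: 2
Ana has the most first-place votes.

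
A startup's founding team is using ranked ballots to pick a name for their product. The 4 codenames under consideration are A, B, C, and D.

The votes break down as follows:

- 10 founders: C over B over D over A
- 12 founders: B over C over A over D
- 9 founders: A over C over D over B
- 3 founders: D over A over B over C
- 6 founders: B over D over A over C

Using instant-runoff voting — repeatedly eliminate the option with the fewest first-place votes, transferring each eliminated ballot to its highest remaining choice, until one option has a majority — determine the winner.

Round 1: B 18, C 10, A 9, D 3. D has the fewest and is eliminated.
Round 2: B 18, A 12, C 10. C has the fewest and is eliminated.
Round 3: B 28, A 12. B has a majority.

B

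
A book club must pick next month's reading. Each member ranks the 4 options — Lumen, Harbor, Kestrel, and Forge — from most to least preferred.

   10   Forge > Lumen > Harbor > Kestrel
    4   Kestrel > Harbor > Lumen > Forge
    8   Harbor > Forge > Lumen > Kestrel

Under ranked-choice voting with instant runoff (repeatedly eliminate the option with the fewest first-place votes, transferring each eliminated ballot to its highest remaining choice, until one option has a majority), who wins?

Round 1: Forge 10, Harbor 8, Kestrel 4, Lumen 0. Lumen has the fewest and is eliminated.
Round 2: Forge 10, Harbor 8, Kestrel 4. Kestrel has the fewest and is eliminated.
Round 3: Harbor 12, Forge 10. Harbor has a majority.

Harbor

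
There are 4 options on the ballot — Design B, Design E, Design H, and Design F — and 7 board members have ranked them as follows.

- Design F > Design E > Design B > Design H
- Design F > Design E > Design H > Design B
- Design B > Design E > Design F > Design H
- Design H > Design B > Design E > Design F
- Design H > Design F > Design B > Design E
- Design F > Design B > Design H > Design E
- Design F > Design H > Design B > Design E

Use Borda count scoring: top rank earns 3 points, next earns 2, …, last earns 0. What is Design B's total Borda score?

Borda scores:
  Design B: 1 + 0 + 3 + 2 + 1 + 2 + 1 = 10
  Design E: 2 + 2 + 2 + 1 + 0 + 0 + 0 = 7
  Design H: 0 + 1 + 0 + 3 + 3 + 1 + 2 = 10
  Design F: 3 + 3 + 1 + 0 + 2 + 3 + 3 = 15

10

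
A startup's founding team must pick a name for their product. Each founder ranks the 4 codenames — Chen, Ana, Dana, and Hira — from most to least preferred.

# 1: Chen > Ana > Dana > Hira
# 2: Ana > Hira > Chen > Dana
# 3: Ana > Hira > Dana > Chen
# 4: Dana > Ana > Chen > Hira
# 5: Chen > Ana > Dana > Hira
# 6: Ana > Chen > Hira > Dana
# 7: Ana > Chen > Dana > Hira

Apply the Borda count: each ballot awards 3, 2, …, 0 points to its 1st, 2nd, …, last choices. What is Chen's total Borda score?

Borda scores:
  Chen: 3 + 1 + 0 + 1 + 3 + 2 + 2 = 12
  Ana: 2 + 3 + 3 + 2 + 2 + 3 + 3 = 18
  Dana: 1 + 0 + 1 + 3 + 1 + 0 + 1 = 7
  Hira: 0 + 2 + 2 + 0 + 0 + 1 + 0 = 5

12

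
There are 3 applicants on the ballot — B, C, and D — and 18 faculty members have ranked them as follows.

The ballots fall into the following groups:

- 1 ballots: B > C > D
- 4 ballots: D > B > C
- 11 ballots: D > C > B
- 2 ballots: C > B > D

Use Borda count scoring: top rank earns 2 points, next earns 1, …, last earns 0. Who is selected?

Borda scores:
  B: 2 + 4·1 + 11·0 + 2·1 = 8
  C: 1 + 4·0 + 11·1 + 2·2 = 16
  D: 0 + 4·2 + 11·2 + 2·0 = 30
D has the highest total.

D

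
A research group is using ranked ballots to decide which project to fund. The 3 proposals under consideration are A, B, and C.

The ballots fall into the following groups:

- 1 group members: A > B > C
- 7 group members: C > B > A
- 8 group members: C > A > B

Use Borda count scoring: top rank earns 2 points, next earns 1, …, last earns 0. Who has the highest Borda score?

Borda scores:
  A: 2 + 7·0 + 8·1 = 10
  B: 1 + 7·1 + 8·0 = 8
  C: 0 + 7·2 + 8·2 = 30
C has the highest total.

C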